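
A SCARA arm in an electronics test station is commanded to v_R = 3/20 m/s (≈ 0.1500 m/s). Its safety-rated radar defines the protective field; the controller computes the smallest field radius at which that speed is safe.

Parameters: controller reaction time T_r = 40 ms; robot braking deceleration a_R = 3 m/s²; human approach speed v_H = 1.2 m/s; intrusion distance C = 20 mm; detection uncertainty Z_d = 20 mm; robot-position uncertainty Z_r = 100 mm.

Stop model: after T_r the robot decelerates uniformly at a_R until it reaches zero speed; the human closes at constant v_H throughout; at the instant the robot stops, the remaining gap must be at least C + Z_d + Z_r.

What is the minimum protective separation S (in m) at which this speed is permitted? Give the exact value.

S_min = 1031/4000 m = 0.2577 m

stop time T_s = (3/20)/3 = 0.0500 s
robot covers v_R·T_r = 0.1500·0.0400 = 0.0060 m before braking
robot covers 0.1500·0.0500 − ½·3.0000·0.0500² = 0.0037 m while stopping
person approaches 1.2000·(0.0400+0.0500) = 0.1080 m
C+Z_d+Z_r = 0.0200+0.0200+0.1000 = 0.1400 m
S_min ≈ 0.0060+0.0037+0.1080+0.1400  ⇒  S_min = 1031/4000 m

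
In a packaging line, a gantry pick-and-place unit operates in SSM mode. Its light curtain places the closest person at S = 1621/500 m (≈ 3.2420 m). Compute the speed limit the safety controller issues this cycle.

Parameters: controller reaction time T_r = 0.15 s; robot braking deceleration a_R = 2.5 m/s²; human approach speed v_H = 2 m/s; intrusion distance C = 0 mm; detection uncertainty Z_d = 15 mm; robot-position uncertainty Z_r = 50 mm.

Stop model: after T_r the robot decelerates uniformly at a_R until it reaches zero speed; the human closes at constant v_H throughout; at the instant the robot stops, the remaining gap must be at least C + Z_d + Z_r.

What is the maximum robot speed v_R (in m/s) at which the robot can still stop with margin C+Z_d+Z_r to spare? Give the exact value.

quadratic (1/5)·v² + (19/20)·v + (-2877/1000) = 0
  disc = (19/20)² − 4·(1/5)·(-2877/1000) = 32041/10000 ; √disc = 179/100
  v_R = (−(19/20) + 179/100) / (2·(1/5)) = 21/10 m/s
check:
T_s = v_R/a_R = (21/10)/(5/2) = 0.8400 s
robot covers v_R·T_r = 2.1000·0.1500 = 0.3150 m before braking
robot under decel: 2.1000²/(2·2.5000) = 0.8820 m
human closes 2.0000·0.9900 = 1.9800 m
residual clearance needed = 0.0000+0.0150+0.0500 = 0.0650 m
sum ≈ 0.3150+0.8820+1.9800+0.0650 ≈ 3.2420 m = S ✓

v_R_max = 21/10 m/s = 2.1000 m/s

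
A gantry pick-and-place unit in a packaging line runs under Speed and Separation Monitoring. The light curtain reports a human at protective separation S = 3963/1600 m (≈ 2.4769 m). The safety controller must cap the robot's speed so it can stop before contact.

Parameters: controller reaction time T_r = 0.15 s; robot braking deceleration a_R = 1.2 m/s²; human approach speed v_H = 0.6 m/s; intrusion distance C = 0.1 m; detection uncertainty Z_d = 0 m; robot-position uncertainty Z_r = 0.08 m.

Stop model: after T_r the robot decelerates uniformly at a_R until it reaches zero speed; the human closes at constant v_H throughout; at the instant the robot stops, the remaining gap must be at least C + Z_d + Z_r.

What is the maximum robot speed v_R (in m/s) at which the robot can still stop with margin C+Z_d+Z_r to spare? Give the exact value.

collect terms ⇒ (5/12)·v_R² + (13/20)·v_R + (-3531/1600) = 0
  disc = (13/20)² − 4·(5/12)·(-3531/1600) = 6561/1600 ; √disc = 81/40
  v_R = (−(13/20) + 81/40) / (2·(5/12)) = 33/20 m/s
check:
stop time T_s = (33/20)/(6/5) = 1.3750 s
reaction-phase robot travel = 1.6500·0.1500 = 0.2475 m
braking distance = 1.6500²/(2·1.2000) = 1.1344 m
human over T_r+T_s: 0.6000·(0.1500+1.3750) = 0.9150 m
residual clearance needed = 0.1000+0.0000+0.0800 = 0.1800 m
sum ≈ 0.2475+1.1344+0.9150+0.1800 ≈ 2.4769 m = S ✓

v_R_max = 33/20 m/s = 1.6500 m/s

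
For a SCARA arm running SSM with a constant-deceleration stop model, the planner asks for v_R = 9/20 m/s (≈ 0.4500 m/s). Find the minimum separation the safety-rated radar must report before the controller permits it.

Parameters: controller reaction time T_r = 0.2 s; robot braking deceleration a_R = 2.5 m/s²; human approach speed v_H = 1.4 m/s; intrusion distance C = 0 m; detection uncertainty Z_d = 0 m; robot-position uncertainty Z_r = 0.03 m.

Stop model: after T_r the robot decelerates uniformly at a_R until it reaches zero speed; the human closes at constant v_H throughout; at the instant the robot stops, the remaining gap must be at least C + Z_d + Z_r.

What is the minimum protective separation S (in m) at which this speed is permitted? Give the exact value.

S_min = 277/400 m = 0.6925 m

T_s = v_R/a_R = (9/20)/(5/2) = 0.1800 s
reaction-phase robot travel = 0.4500·0.2000 = 0.0900 m
robot under decel: 0.4500²/(2·2.5000) = 0.0405 m
human closes 1.4000·0.3800 = 0.5320 m
C+Z_d+Z_r = 0.0000+0.0000+0.0300 = 0.0300 m
S_min ≈ 0.0900+0.0405+0.5320+0.0300  ⇒  S_min = 277/400 m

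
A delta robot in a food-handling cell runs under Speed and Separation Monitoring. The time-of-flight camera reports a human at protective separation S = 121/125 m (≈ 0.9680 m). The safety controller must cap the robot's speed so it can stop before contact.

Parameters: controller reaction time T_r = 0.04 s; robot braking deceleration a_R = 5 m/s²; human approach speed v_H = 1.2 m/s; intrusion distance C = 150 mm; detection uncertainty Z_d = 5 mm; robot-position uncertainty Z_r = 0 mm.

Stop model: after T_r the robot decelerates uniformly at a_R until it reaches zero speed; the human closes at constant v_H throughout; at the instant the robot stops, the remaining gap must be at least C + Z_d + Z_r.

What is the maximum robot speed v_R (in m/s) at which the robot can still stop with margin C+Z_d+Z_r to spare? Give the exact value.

at the boundary: (1/10)·v² + (7/25)·v + (-153/200) = 0
  disc = (7/25)² − 4·(1/10)·(-153/200) = 961/2500 ; √disc = 31/50
  v_R = (−(7/25) + 31/50) / (2·(1/10)) = 17/10 m/s
check:
T_s = v_R/a_R = (17/10)/5 = 0.3400 s
robot covers v_R·T_r = 1.7000·0.0400 = 0.0680 m before braking
robot covers 1.7000·0.3400 − ½·5.0000·0.3400² = 0.2890 m while stopping
human closes 1.2000·0.3800 = 0.4560 m
margins: 0.1500+0.0050+0.0000 = 0.1550 m
sum ≈ 0.0680+0.2890+0.4560+0.1550 ≈ 0.9680 m = S ✓

v_R_max = 17/10 m/s = 1.7000 m/s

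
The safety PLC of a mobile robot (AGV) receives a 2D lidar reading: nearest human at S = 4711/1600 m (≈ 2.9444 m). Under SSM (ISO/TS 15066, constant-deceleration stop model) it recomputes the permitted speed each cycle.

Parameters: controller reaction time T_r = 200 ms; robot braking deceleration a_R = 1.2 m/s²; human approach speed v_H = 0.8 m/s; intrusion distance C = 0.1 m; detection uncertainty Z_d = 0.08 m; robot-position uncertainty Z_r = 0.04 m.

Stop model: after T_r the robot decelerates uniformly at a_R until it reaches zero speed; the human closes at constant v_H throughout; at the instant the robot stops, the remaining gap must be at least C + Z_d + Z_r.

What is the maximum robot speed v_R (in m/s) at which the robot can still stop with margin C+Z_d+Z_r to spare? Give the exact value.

v_R_max = 33/20 m/s = 1.6500 m/s

collect terms ⇒ (5/12)·v_R² + (13/15)·v_R + (-4103/1600) = 0
  disc = (13/15)² − 4·(5/12)·(-4103/1600) = 72361/14400 ; √disc = 269/120
  v_R = (−(13/15) + 269/120) / (2·(5/12)) = 33/20 m/s
check:
braking lasts T_s = (33/20)/(6/5) = 1.3750 s
robot in T_r: 1.6500·0.2000 = 0.3300 m
braking distance = 1.6500²/(2·1.2000) = 1.1344 m
human over T_r+T_s: 0.8000·(0.2000+1.3750) = 1.2600 m
residual clearance needed = 0.1000+0.0800+0.0400 = 0.2200 m
sum ≈ 0.3300+1.1344+1.2600+0.2200 ≈ 2.9444 m = S ✓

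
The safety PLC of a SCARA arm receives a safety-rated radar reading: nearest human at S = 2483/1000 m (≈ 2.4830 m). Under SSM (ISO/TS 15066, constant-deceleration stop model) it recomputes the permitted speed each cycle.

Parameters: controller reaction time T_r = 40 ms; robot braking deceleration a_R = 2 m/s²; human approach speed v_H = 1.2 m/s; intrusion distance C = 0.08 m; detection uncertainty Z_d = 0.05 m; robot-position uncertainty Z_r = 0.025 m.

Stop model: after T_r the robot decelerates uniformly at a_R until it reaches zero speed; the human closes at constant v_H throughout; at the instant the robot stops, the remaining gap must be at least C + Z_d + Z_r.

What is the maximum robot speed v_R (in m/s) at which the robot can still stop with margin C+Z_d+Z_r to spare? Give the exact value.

collect terms ⇒ (1/4)·v_R² + (16/25)·v_R + (-57/25) = 0
  disc = (16/25)² − 4·(1/4)·(-57/25) = 1681/625 ; √disc = 41/25
  v_R = (−(16/25) + 41/25) / (2·(1/4)) = 2 m/s
check:
stop time T_s = 2/2 = 1.0000 s
robot covers v_R·T_r = 2.0000·0.0400 = 0.0800 m before braking
robot covers 2.0000·1.0000 − ½·2.0000·1.0000² = 1.0000 m while stopping
human over T_r+T_s: 1.2000·(0.0400+1.0000) = 1.2480 m
residual clearance needed = 0.0800+0.0500+0.0250 = 0.1550 m
sum ≈ 0.0800+1.0000+1.2480+0.1550 ≈ 2.4830 m = S ✓

v_R_max = 2 m/s = 2.0000 m/s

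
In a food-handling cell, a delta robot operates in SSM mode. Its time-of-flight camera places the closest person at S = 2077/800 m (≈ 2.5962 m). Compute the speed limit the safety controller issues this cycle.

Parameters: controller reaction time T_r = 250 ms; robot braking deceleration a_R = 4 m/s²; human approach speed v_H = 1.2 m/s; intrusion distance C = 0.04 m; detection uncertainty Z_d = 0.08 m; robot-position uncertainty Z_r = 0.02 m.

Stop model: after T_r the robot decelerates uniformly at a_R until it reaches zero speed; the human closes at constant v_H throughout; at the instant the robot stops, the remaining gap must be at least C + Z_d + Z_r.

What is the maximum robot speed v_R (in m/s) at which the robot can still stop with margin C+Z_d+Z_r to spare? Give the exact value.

v_R_max = 5/2 m/s = 2.5000 m/s

collect terms ⇒ (1/8)·v_R² + (11/20)·v_R + (-69/32) = 0
  disc = (11/20)² − 4·(1/8)·(-69/32) = 2209/1600 ; √disc = 47/40
  v_R = (−(11/20) + 47/40) / (2·(1/8)) = 5/2 m/s
check:
braking lasts T_s = (5/2)/4 = 0.6250 s
robot in T_r: 2.5000·0.2500 = 0.6250 m
braking distance = 2.5000²/(2·4.0000) = 0.7812 m
human closes 1.2000·0.8750 = 1.0500 m
margins: 0.0400+0.0800+0.0200 = 0.1400 m
sum ≈ 0.6250+0.7812+1.0500+0.1400 ≈ 2.5962 m = S ✓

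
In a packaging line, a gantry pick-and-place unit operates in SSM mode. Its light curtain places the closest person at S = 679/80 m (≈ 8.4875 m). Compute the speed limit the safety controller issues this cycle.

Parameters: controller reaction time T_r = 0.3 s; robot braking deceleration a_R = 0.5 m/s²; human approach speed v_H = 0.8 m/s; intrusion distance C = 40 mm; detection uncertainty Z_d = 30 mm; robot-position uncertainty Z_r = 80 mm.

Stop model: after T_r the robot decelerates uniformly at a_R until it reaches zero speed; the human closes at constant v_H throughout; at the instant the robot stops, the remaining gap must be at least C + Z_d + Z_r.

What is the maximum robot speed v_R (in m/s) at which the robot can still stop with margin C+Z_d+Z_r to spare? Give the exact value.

v_R_max = 41/20 m/s = 2.0500 m/s

collect terms ⇒ (1)·v_R² + (19/10)·v_R + (-3239/400) = 0
  disc = (19/10)² − 4·(1)·(-3239/400) = 36 ; √disc = 6
  v_R = (−(19/10) + 6) / (2·(1)) = 41/20 m/s
check:
T_s = v_R/a_R = (41/20)/(1/2) = 4.1000 s
reaction-phase robot travel = 2.0500·0.3000 = 0.6150 m
robot under decel: 2.0500²/(2·0.5000) = 4.2025 m
human closes 0.8000·4.4000 = 3.5200 m
C+Z_d+Z_r = 0.0400+0.0300+0.0800 = 0.1500 m
sum ≈ 0.6150+4.2025+3.5200+0.1500 ≈ 8.4875 m = S ✓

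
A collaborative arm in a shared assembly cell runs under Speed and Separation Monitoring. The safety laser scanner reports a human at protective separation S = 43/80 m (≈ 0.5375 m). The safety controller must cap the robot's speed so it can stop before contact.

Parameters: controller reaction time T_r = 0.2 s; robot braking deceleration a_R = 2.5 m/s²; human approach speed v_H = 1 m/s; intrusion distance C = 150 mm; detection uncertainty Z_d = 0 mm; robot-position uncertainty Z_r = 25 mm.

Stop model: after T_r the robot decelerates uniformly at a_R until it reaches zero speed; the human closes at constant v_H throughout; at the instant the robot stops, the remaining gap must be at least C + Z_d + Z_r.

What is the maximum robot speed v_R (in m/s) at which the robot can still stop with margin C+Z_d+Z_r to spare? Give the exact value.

quadratic (1/5)·v² + (3/5)·v + (-13/80) = 0
  disc = (3/5)² − 4·(1/5)·(-13/80) = 49/100 ; √disc = 7/10
  v_R = (−(3/5) + 7/10) / (2·(1/5)) = 1/4 m/s
check:
stop time T_s = (1/4)/(5/2) = 0.1000 s
robot in T_r: 0.2500·0.2000 = 0.0500 m
robot under decel: 0.2500²/(2·2.5000) = 0.0125 m
human over T_r+T_s: 1.0000·(0.2000+0.1000) = 0.3000 m
margins: 0.1500+0.0000+0.0250 = 0.1750 m
sum ≈ 0.0500+0.0125+0.3000+0.1750 ≈ 0.5375 m = S ✓

v_R_max = 1/4 m/s = 0.2500 m/s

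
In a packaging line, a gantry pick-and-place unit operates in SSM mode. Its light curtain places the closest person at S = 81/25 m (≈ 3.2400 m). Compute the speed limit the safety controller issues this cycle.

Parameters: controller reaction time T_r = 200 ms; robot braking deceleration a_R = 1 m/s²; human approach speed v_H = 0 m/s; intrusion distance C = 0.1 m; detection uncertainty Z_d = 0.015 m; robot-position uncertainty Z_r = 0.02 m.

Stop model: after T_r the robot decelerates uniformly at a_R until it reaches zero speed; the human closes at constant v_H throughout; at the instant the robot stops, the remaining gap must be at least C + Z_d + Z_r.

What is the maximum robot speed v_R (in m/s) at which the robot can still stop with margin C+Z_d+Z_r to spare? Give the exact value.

at the boundary: (1/2)·v² + (1/5)·v + (-621/200) = 0
  disc = (1/5)² − 4·(1/2)·(-621/200) = 25/4 ; √disc = 5/2
  v_R = (−(1/5) + 5/2) / (2·(1/2)) = 23/10 m/s
check:
T_s = v_R/a_R = (23/10)/1 = 2.3000 s
robot covers v_R·T_r = 2.3000·0.2000 = 0.4600 m before braking
robot under decel: 2.3000²/(2·1.0000) = 2.6450 m
person approaches 0.0000·(0.2000+2.3000) = 0.0000 m
margins: 0.1000+0.0150+0.0200 = 0.1350 m
sum ≈ 0.4600+2.6450+0.0000+0.1350 ≈ 3.2400 m = S ✓

v_R_max = 23/10 m/s = 2.3000 m/s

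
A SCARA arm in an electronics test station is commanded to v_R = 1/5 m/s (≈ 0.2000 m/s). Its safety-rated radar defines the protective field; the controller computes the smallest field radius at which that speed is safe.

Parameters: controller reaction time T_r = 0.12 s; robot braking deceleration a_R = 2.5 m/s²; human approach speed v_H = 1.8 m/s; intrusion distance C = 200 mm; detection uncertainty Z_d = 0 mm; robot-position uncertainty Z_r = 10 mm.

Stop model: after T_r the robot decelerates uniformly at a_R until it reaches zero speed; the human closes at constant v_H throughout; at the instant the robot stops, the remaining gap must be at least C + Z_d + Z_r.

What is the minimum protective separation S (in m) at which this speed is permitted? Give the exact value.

S_min = 301/500 m = 0.6020 m

braking lasts T_s = (1/5)/(5/2) = 0.0800 s
robot covers v_R·T_r = 0.2000·0.1200 = 0.0240 m before braking
robot under decel: 0.2000²/(2·2.5000) = 0.0080 m
person approaches 1.8000·(0.1200+0.0800) = 0.3600 m
residual clearance needed = 0.2000+0.0000+0.0100 = 0.2100 m
S_min ≈ 0.0240+0.0080+0.3600+0.2100  ⇒  S_min = 301/500 m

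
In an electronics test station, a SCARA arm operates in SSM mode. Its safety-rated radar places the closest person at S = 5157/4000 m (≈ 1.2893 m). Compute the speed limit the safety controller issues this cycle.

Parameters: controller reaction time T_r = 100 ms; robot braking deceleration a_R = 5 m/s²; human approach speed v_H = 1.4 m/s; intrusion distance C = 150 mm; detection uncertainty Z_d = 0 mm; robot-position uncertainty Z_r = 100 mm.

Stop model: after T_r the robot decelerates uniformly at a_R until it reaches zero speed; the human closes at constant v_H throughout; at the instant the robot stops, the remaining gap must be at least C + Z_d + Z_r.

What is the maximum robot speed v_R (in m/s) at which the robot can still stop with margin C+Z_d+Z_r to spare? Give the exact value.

v_R_max = 33/20 m/s = 1.6500 m/s

collect terms ⇒ (1/10)·v_R² + (19/50)·v_R + (-3597/4000) = 0
  disc = (19/50)² − 4·(1/10)·(-3597/4000) = 5041/10000 ; √disc = 71/100
  v_R = (−(19/50) + 71/100) / (2·(1/10)) = 33/20 m/s
check:
T_s = v_R/a_R = (33/20)/5 = 0.3300 s
robot covers v_R·T_r = 1.6500·0.1000 = 0.1650 m before braking
robot under decel: 1.6500²/(2·5.0000) = 0.2722 m
human over T_r+T_s: 1.4000·(0.1000+0.3300) = 0.6020 m
residual clearance needed = 0.1500+0.0000+0.1000 = 0.2500 m
sum ≈ 0.1650+0.2722+0.6020+0.2500 ≈ 1.2893 m = S ✓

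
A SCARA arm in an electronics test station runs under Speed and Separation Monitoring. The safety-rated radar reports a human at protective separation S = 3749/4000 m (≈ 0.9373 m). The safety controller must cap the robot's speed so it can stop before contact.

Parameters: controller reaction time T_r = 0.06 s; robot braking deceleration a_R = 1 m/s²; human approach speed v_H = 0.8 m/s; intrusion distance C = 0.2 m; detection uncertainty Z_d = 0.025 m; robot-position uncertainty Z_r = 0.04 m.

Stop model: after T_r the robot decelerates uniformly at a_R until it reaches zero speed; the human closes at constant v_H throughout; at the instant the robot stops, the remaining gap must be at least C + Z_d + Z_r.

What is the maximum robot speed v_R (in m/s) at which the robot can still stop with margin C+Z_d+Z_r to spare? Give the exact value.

v_R_max = 11/20 m/s = 0.5500 m/s

at the boundary: (1/2)·v² + (43/50)·v + (-2497/4000) = 0
  disc = (43/50)² − 4·(1/2)·(-2497/4000) = 19881/10000 ; √disc = 141/100
  v_R = (−(43/50) + 141/100) / (2·(1/2)) = 11/20 m/s
check:
braking lasts T_s = (11/20)/1 = 0.5500 s
reaction-phase robot travel = 0.5500·0.0600 = 0.0330 m
robot covers 0.5500·0.5500 − ½·1.0000·0.5500² = 0.1512 m while stopping
person approaches 0.8000·(0.0600+0.5500) = 0.4880 m
margins: 0.2000+0.0250+0.0400 = 0.2650 m
sum ≈ 0.0330+0.1512+0.4880+0.2650 ≈ 0.9373 m = S ✓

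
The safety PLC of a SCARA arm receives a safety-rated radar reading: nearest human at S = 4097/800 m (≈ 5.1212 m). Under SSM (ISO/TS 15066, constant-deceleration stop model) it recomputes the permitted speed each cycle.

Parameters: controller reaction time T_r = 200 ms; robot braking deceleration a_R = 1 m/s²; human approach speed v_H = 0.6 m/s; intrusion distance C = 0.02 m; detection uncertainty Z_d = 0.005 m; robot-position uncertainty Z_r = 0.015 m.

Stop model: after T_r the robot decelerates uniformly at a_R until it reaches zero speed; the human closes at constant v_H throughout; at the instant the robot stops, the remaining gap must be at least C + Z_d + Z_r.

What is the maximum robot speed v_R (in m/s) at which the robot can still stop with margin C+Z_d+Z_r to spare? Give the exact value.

quadratic (1/2)·v² + (4/5)·v + (-3969/800) = 0
  disc = (4/5)² − 4·(1/2)·(-3969/800) = 169/16 ; √disc = 13/4
  v_R = (−(4/5) + 13/4) / (2·(1/2)) = 49/20 m/s
check:
stop time T_s = (49/20)/1 = 2.4500 s
reaction-phase robot travel = 2.4500·0.2000 = 0.4900 m
braking distance = 2.4500²/(2·1.0000) = 3.0013 m
person approaches 0.6000·(0.2000+2.4500) = 1.5900 m
C+Z_d+Z_r = 0.0200+0.0050+0.0150 = 0.0400 m
sum ≈ 0.4900+3.0013+1.5900+0.0400 ≈ 5.1212 m = S ✓

v_R_max = 49/20 m/s = 2.4500 m/s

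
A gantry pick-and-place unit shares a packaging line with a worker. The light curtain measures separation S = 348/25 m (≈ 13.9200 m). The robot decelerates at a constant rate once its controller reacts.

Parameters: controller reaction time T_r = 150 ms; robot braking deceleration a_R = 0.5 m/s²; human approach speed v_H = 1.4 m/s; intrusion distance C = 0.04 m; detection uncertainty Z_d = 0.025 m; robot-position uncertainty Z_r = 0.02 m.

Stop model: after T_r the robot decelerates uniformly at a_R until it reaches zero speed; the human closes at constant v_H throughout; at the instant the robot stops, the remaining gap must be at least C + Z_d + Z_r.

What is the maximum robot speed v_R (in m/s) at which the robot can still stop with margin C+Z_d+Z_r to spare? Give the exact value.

quadratic (1)·v² + (59/20)·v + (-109/8) = 0
  disc = (59/20)² − 4·(1)·(-109/8) = 25281/400 ; √disc = 159/20
  v_R = (−(59/20) + 159/20) / (2·(1)) = 5/2 m/s
check:
T_s = v_R/a_R = (5/2)/(1/2) = 5.0000 s
reaction-phase robot travel = 2.5000·0.1500 = 0.3750 m
robot covers 2.5000·5.0000 − ½·0.5000·5.0000² = 6.2500 m while stopping
human closes 1.4000·5.1500 = 7.2100 m
residual clearance needed = 0.0400+0.0250+0.0200 = 0.0850 m
sum ≈ 0.3750+6.2500+7.2100+0.0850 ≈ 13.9200 m = S ✓

v_R_max = 5/2 m/s = 2.5000 m/s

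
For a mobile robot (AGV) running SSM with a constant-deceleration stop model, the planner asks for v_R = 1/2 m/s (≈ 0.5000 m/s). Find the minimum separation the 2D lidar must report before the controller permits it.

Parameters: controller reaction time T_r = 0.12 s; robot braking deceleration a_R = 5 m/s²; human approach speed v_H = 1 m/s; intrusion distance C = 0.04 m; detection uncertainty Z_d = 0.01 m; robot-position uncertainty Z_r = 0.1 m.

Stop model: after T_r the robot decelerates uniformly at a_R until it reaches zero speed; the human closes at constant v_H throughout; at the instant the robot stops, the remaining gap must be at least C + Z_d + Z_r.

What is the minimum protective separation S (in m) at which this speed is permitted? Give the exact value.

stop time T_s = (1/2)/5 = 0.1000 s
reaction-phase robot travel = 0.5000·0.1200 = 0.0600 m
braking distance = 0.5000²/(2·5.0000) = 0.0250 m
person approaches 1.0000·(0.1200+0.1000) = 0.2200 m
residual clearance needed = 0.0400+0.0100+0.1000 = 0.1500 m
S_min ≈ 0.0600+0.0250+0.2200+0.1500  ⇒  S_min = 91/200 m

S_min = 91/200 m = 0.4550 m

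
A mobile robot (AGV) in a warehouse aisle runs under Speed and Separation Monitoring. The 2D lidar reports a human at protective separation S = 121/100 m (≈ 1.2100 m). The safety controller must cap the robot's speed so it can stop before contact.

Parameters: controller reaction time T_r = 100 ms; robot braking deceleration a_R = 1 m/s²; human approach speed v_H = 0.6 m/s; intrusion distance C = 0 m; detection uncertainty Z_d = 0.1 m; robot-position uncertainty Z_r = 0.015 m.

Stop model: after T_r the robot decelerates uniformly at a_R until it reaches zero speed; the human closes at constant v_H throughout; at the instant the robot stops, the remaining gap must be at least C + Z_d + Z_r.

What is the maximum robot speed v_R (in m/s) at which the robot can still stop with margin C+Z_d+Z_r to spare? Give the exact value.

collect terms ⇒ (1/2)·v_R² + (7/10)·v_R + (-207/200) = 0
  disc = (7/10)² − 4·(1/2)·(-207/200) = 64/25 ; √disc = 8/5
  v_R = (−(7/10) + 8/5) / (2·(1/2)) = 9/10 m/s
check:
braking lasts T_s = (9/10)/1 = 0.9000 s
robot in T_r: 0.9000·0.1000 = 0.0900 m
robot under decel: 0.9000²/(2·1.0000) = 0.4050 m
person approaches 0.6000·(0.1000+0.9000) = 0.6000 m
margins: 0.0000+0.1000+0.0150 = 0.1150 m
sum ≈ 0.0900+0.4050+0.6000+0.1150 ≈ 1.2100 m = S ✓

v_R_max = 9/10 m/s = 0.9000 m/s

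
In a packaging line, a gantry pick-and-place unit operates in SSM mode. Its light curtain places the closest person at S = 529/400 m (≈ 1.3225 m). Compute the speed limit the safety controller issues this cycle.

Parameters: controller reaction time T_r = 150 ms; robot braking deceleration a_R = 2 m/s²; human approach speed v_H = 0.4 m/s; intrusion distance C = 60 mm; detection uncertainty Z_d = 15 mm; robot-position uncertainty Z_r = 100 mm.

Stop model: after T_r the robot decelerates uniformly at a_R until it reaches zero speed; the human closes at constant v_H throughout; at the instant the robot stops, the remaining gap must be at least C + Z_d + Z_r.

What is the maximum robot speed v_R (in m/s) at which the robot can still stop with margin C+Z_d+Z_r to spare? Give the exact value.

quadratic (1/4)·v² + (7/20)·v + (-87/80) = 0
  disc = (7/20)² − 4·(1/4)·(-87/80) = 121/100 ; √disc = 11/10
  v_R = (−(7/20) + 11/10) / (2·(1/4)) = 3/2 m/s
check:
T_s = v_R/a_R = (3/2)/2 = 0.7500 s
robot covers v_R·T_r = 1.5000·0.1500 = 0.2250 m before braking
robot covers 1.5000·0.7500 − ½·2.0000·0.7500² = 0.5625 m while stopping
human over T_r+T_s: 0.4000·(0.1500+0.7500) = 0.3600 m
C+Z_d+Z_r = 0.0600+0.0150+0.1000 = 0.1750 m
sum ≈ 0.2250+0.5625+0.3600+0.1750 ≈ 1.3225 m = S ✓

v_R_max = 3/2 m/s = 1.5000 m/s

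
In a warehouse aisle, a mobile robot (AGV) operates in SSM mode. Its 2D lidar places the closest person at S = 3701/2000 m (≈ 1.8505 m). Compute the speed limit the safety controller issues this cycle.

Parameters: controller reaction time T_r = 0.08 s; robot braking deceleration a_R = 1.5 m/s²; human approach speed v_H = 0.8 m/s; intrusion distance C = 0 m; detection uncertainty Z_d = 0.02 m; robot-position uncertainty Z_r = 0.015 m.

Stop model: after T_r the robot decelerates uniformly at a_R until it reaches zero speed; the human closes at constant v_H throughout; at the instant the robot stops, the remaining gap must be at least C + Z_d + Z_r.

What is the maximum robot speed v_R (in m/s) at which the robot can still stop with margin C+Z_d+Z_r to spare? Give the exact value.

v_R_max = 31/20 m/s = 1.5500 m/s

at the boundary: (1/3)·v² + (46/75)·v + (-3503/2000) = 0
  disc = (46/75)² − 4·(1/3)·(-3503/2000) = 61009/22500 ; √disc = 247/150
  v_R = (−(46/75) + 247/150) / (2·(1/3)) = 31/20 m/s
check:
braking lasts T_s = (31/20)/(3/2) = 1.0333 s
robot covers v_R·T_r = 1.5500·0.0800 = 0.1240 m before braking
robot covers 1.5500·1.0333 − ½·1.5000·1.0333² = 0.8008 m while stopping
human closes 0.8000·1.1133 = 0.8907 m
C+Z_d+Z_r = 0.0000+0.0200+0.0150 = 0.0350 m
sum ≈ 0.1240+0.8008+0.8907+0.0350 ≈ 1.8505 m = S ✓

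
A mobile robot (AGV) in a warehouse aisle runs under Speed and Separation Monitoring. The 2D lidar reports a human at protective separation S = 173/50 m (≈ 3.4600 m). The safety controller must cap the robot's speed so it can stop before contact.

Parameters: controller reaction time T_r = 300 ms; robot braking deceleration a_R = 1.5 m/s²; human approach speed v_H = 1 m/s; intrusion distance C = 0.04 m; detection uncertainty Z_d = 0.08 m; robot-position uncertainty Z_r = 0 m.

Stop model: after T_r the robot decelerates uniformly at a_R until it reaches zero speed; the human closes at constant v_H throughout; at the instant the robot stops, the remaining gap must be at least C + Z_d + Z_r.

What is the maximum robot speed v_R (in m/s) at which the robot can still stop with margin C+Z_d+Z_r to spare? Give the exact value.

quadratic (1/3)·v² + (29/30)·v + (-76/25) = 0
  disc = (29/30)² − 4·(1/3)·(-76/25) = 4489/900 ; √disc = 67/30
  v_R = (−(29/30) + 67/30) / (2·(1/3)) = 19/10 m/s
check:
T_s = v_R/a_R = (19/10)/(3/2) = 1.2667 s
robot covers v_R·T_r = 1.9000·0.3000 = 0.5700 m before braking
robot covers 1.9000·1.2667 − ½·1.5000·1.2667² = 1.2033 m while stopping
human closes 1.0000·1.5667 = 1.5667 m
margins: 0.0400+0.0800+0.0000 = 0.1200 m
sum ≈ 0.5700+1.2033+1.5667+0.1200 ≈ 3.4600 m = S ✓

v_R_max = 19/10 m/s = 1.9000 m/s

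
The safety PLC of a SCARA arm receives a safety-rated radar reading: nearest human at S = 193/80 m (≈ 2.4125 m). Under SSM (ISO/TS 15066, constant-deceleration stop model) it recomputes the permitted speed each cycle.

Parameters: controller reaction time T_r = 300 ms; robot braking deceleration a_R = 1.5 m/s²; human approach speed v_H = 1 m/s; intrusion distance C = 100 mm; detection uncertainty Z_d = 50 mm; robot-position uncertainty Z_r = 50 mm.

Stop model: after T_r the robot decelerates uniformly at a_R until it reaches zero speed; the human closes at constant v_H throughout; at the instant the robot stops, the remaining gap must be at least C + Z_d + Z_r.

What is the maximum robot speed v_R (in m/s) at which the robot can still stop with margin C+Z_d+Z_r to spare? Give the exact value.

v_R_max = 27/20 m/s = 1.3500 m/s

collect terms ⇒ (1/3)·v_R² + (29/30)·v_R + (-153/80) = 0
  disc = (29/30)² − 4·(1/3)·(-153/80) = 784/225 ; √disc = 28/15
  v_R = (−(29/30) + 28/15) / (2·(1/3)) = 27/20 m/s
check:
T_s = v_R/a_R = (27/20)/(3/2) = 0.9000 s
robot covers v_R·T_r = 1.3500·0.3000 = 0.4050 m before braking
robot covers 1.3500·0.9000 − ½·1.5000·0.9000² = 0.6075 m while stopping
human over T_r+T_s: 1.0000·(0.3000+0.9000) = 1.2000 m
C+Z_d+Z_r = 0.1000+0.0500+0.0500 = 0.2000 m
sum ≈ 0.4050+0.6075+1.2000+0.2000 ≈ 2.4125 m = S ✓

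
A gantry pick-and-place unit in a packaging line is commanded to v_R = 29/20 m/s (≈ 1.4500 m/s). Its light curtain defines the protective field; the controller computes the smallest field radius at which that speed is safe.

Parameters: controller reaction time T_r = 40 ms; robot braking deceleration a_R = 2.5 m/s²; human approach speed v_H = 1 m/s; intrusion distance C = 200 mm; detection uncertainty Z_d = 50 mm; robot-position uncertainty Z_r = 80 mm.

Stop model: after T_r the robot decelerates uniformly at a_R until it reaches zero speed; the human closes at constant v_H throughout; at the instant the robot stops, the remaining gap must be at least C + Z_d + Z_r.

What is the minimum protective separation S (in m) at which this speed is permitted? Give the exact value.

stop time T_s = (29/20)/(5/2) = 0.5800 s
robot covers v_R·T_r = 1.4500·0.0400 = 0.0580 m before braking
robot covers 1.4500·0.5800 − ½·2.5000·0.5800² = 0.4205 m while stopping
person approaches 1.0000·(0.0400+0.5800) = 0.6200 m
C+Z_d+Z_r = 0.2000+0.0500+0.0800 = 0.3300 m
S_min ≈ 0.0580+0.4205+0.6200+0.3300  ⇒  S_min = 2857/2000 m

S_min = 2857/2000 m = 1.4285 m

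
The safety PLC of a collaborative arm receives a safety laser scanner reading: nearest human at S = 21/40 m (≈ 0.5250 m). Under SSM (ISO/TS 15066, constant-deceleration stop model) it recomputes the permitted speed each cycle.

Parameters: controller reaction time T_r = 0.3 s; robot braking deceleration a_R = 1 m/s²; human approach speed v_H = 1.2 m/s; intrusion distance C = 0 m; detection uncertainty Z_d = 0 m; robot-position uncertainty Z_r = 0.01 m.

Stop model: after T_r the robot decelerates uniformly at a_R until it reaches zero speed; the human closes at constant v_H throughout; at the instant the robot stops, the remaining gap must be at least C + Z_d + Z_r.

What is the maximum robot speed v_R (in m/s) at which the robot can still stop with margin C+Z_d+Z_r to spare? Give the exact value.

collect terms ⇒ (1/2)·v_R² + (3/2)·v_R + (-31/200) = 0
  disc = (3/2)² − 4·(1/2)·(-31/200) = 64/25 ; √disc = 8/5
  v_R = (−(3/2) + 8/5) / (2·(1/2)) = 1/10 m/s
check:
braking lasts T_s = (1/10)/1 = 0.1000 s
reaction-phase robot travel = 0.1000·0.3000 = 0.0300 m
robot covers 0.1000·0.1000 − ½·1.0000·0.1000² = 0.0050 m while stopping
person approaches 1.2000·(0.3000+0.1000) = 0.4800 m
margins: 0.0000+0.0000+0.0100 = 0.0100 m
sum ≈ 0.0300+0.0050+0.4800+0.0100 ≈ 0.5250 m = S ✓

v_R_max = 1/10 m/s = 0.1000 m/s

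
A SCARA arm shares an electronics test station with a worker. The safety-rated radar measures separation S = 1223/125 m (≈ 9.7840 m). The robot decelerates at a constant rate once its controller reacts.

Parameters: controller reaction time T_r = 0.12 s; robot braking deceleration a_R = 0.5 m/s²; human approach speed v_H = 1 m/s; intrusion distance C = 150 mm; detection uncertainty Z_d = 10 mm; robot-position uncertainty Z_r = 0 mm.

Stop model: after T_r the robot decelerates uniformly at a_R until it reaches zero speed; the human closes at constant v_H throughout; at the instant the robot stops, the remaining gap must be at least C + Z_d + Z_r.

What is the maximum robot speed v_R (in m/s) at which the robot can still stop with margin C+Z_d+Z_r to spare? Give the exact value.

v_R_max = 11/5 m/s = 2.2000 m/s

quadratic (1)·v² + (53/25)·v + (-1188/125) = 0
  disc = (53/25)² − 4·(1)·(-1188/125) = 26569/625 ; √disc = 163/25
  v_R = (−(53/25) + 163/25) / (2·(1)) = 11/5 m/s
check:
braking lasts T_s = (11/5)/(1/2) = 4.4000 s
reaction-phase robot travel = 2.2000·0.1200 = 0.2640 m
robot covers 2.2000·4.4000 − ½·0.5000·4.4000² = 4.8400 m while stopping
human over T_r+T_s: 1.0000·(0.1200+4.4000) = 4.5200 m
residual clearance needed = 0.1500+0.0100+0.0000 = 0.1600 m
sum ≈ 0.2640+4.8400+4.5200+0.1600 ≈ 9.7840 m = S ✓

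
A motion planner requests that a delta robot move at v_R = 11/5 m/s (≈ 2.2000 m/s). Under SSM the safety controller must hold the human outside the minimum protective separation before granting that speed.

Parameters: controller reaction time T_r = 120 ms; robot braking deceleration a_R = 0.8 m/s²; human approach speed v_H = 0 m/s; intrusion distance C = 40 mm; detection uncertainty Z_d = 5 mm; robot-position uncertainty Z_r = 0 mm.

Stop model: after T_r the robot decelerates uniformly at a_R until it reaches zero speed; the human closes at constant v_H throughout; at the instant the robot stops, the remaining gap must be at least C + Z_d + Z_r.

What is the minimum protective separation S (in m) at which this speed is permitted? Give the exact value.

T_s = v_R/a_R = (11/5)/(4/5) = 2.7500 s
robot in T_r: 2.2000·0.1200 = 0.2640 m
robot covers 2.2000·2.7500 − ½·0.8000·2.7500² = 3.0250 m while stopping
person approaches 0.0000·(0.1200+2.7500) = 0.0000 m
C+Z_d+Z_r = 0.0400+0.0050+0.0000 = 0.0450 m
S_min ≈ 0.2640+3.0250+0.0000+0.0450  ⇒  S_min = 1667/500 m

S_min = 1667/500 m = 3.3340 m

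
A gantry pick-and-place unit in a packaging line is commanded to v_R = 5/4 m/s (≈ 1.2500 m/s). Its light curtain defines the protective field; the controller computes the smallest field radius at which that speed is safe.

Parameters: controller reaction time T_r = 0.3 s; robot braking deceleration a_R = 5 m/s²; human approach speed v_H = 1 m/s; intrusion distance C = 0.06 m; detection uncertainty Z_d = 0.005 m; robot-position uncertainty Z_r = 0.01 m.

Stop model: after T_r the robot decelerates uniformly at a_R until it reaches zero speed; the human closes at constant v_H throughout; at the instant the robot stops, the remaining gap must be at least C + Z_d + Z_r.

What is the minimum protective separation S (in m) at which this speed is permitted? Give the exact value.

S_min = 37/32 m = 1.1562 m

stop time T_s = (5/4)/5 = 0.2500 s
robot in T_r: 1.2500·0.3000 = 0.3750 m
braking distance = 1.2500²/(2·5.0000) = 0.1562 m
person approaches 1.0000·(0.3000+0.2500) = 0.5500 m
C+Z_d+Z_r = 0.0600+0.0050+0.0100 = 0.0750 m
S_min ≈ 0.3750+0.1562+0.5500+0.0750  ⇒  S_min = 37/32 m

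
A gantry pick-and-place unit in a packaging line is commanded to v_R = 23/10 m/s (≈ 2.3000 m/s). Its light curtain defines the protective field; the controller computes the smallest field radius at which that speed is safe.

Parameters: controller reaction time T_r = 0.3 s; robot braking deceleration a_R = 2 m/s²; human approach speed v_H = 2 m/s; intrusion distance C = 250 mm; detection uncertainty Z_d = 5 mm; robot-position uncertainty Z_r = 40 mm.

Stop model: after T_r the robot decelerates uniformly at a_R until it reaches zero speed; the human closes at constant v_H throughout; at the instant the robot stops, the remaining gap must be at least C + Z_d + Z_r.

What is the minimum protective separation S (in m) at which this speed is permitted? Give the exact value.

S_min = 2083/400 m = 5.2075 m

stop time T_s = (23/10)/2 = 1.1500 s
robot covers v_R·T_r = 2.3000·0.3000 = 0.6900 m before braking
robot covers 2.3000·1.1500 − ½·2.0000·1.1500² = 1.3225 m while stopping
person approaches 2.0000·(0.3000+1.1500) = 2.9000 m
C+Z_d+Z_r = 0.2500+0.0050+0.0400 = 0.2950 m
S_min ≈ 0.6900+1.3225+2.9000+0.2950  ⇒  S_min = 2083/400 m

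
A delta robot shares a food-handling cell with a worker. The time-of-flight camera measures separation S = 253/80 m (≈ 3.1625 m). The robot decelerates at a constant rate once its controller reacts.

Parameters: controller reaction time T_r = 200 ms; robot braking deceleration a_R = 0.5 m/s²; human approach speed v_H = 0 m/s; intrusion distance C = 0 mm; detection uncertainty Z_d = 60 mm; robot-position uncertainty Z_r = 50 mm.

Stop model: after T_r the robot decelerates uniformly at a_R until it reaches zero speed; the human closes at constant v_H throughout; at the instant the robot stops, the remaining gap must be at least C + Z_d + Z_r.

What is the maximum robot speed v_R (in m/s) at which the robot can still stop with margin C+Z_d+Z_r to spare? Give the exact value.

collect terms ⇒ (1)·v_R² + (1/5)·v_R + (-1221/400) = 0
  disc = (1/5)² − 4·(1)·(-1221/400) = 49/4 ; √disc = 7/2
  v_R = (−(1/5) + 7/2) / (2·(1)) = 33/20 m/s
check:
T_s = v_R/a_R = (33/20)/(1/2) = 3.3000 s
reaction-phase robot travel = 1.6500·0.2000 = 0.3300 m
robot covers 1.6500·3.3000 − ½·0.5000·3.3000² = 2.7225 m while stopping
human over T_r+T_s: 0.0000·(0.2000+3.3000) = 0.0000 m
residual clearance needed = 0.0000+0.0600+0.0500 = 0.1100 m
sum ≈ 0.3300+2.7225+0.0000+0.1100 ≈ 3.1625 m = S ✓

v_R_max = 33/20 m/s = 1.6500 m/s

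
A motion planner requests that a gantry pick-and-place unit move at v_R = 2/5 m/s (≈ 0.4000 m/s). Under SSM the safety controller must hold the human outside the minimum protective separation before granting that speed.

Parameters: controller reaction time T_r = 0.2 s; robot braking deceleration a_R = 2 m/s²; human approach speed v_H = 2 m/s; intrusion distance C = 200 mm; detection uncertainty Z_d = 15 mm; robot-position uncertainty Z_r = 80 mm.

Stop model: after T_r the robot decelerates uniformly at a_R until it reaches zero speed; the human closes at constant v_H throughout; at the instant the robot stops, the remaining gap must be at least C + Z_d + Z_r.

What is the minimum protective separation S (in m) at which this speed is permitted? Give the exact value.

S_min = 243/200 m = 1.2150 m

braking lasts T_s = (2/5)/2 = 0.2000 s
reaction-phase robot travel = 0.4000·0.2000 = 0.0800 m
braking distance = 0.4000²/(2·2.0000) = 0.0400 m
human closes 2.0000·0.4000 = 0.8000 m
C+Z_d+Z_r = 0.2000+0.0150+0.0800 = 0.2950 m
S_min ≈ 0.0800+0.0400+0.8000+0.2950  ⇒  S_min = 243/200 m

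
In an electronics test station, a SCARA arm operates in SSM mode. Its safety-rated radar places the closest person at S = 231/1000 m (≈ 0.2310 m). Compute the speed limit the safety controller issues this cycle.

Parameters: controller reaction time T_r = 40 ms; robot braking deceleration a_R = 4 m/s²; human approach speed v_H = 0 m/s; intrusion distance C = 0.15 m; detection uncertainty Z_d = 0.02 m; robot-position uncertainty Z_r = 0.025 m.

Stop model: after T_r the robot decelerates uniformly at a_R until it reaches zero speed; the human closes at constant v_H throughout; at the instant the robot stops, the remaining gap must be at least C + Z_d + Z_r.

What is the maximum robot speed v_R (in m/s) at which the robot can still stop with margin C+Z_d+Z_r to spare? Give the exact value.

v_R_max = 2/5 m/s = 0.4000 m/s

at the boundary: (1/8)·v² + (1/25)·v + (-9/250) = 0
  disc = (1/25)² − 4·(1/8)·(-9/250) = 49/2500 ; √disc = 7/50
  v_R = (−(1/25) + 7/50) / (2·(1/8)) = 2/5 m/s
check:
stop time T_s = (2/5)/4 = 0.1000 s
reaction-phase robot travel = 0.4000·0.0400 = 0.0160 m
robot covers 0.4000·0.1000 − ½·4.0000·0.1000² = 0.0200 m while stopping
human over T_r+T_s: 0.0000·(0.0400+0.1000) = 0.0000 m
residual clearance needed = 0.1500+0.0200+0.0250 = 0.1950 m
sum ≈ 0.0160+0.0200+0.0000+0.1950 ≈ 0.2310 m = S ✓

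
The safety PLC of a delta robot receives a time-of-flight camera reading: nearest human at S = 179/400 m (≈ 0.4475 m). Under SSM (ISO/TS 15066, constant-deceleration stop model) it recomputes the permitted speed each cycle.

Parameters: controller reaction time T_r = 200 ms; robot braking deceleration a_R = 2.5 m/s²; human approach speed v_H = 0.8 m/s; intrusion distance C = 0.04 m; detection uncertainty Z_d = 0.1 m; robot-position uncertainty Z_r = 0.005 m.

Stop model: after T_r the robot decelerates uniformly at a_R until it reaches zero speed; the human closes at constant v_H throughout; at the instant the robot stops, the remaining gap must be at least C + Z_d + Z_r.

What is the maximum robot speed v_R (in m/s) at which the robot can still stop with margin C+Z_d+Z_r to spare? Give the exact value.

v_R_max = 1/4 m/s = 0.2500 m/s

at the boundary: (1/5)·v² + (13/25)·v + (-57/400) = 0
  disc = (13/25)² − 4·(1/5)·(-57/400) = 961/2500 ; √disc = 31/50
  v_R = (−(13/25) + 31/50) / (2·(1/5)) = 1/4 m/s
check:
braking lasts T_s = (1/4)/(5/2) = 0.1000 s
robot in T_r: 0.2500·0.2000 = 0.0500 m
robot covers 0.2500·0.1000 − ½·2.5000·0.1000² = 0.0125 m while stopping
human closes 0.8000·0.3000 = 0.2400 m
margins: 0.0400+0.1000+0.0050 = 0.1450 m
sum ≈ 0.0500+0.0125+0.2400+0.1450 ≈ 0.4475 m = S ✓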